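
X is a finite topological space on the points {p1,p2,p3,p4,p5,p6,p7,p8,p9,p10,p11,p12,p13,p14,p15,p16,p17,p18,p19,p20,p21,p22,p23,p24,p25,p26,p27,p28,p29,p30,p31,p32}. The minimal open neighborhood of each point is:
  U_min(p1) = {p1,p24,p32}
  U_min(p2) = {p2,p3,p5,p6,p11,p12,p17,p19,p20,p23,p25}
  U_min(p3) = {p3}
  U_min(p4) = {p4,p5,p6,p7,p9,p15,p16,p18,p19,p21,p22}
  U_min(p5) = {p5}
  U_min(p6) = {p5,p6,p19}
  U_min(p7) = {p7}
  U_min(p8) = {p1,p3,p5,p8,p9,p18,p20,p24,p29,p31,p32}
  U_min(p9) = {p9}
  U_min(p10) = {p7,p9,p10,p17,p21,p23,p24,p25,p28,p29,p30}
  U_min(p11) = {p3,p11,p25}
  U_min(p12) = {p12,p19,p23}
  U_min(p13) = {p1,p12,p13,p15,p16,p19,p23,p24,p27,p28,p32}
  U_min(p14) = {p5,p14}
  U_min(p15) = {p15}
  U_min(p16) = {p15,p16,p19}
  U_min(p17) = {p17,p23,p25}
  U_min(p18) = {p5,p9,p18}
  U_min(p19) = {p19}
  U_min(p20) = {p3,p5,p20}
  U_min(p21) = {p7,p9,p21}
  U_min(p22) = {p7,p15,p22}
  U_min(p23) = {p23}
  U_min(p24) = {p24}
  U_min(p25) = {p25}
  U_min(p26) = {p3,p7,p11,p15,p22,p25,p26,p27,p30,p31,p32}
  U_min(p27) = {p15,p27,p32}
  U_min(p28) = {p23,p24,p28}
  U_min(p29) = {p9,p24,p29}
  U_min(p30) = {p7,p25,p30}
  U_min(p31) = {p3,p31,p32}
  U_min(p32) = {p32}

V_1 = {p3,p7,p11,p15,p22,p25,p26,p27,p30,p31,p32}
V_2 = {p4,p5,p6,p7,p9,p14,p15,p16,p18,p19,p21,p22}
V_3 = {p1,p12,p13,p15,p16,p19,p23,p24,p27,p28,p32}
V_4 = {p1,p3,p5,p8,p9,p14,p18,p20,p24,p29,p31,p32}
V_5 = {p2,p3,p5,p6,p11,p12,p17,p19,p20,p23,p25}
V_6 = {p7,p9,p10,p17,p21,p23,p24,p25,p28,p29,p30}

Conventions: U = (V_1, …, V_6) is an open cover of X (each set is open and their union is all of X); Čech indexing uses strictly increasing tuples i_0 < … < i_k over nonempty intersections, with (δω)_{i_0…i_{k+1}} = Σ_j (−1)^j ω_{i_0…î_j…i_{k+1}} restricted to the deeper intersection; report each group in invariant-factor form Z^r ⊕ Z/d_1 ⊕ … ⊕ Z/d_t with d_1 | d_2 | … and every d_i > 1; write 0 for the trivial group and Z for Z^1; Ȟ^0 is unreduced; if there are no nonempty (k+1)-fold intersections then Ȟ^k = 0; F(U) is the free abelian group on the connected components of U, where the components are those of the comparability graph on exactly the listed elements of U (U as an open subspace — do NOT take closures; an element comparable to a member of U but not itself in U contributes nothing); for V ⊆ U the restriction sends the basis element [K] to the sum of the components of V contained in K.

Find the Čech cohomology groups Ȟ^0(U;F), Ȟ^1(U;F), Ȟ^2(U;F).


nonempty overlaps:
  V12={p7,p15,p22} V13={p15,p27,p32} V14={p3,p31,p32} V15={p3,p11,p25} V16={p7,p25,p30} V23={p15,p16,p19} V24={p5,p9,p14,p18} V25={p5,p6,p19} V26={p7,p9,p21} V34={p1,p24,p32} V35={p12,p19,p23} V36={p23,p24,p28} V45={p3,p5,p20} V46={p9,p24,p29} V56={p17,p23,p25}
  V123={p15} V126={p7} V134={p32} V145={p3} V156={p25} V235={p19} V245={p5} V246={p9} V346={p24} V356={p23}
components per intersection:
  V1: {p3,p7,p11,p15,p22,p25,p26,p27,p30,p31,p32}
  V2: {p4,p5,p6,p7,p9,p14,p15,p16,p18,p19,p21,p22}
  V3: {p1,p12,p13,p15,p16,p19,p23,p24,p27,p28,p32}
  V4: {p1,p3,p5,p8,p9,p14,p18,p20,p24,p29,p31,p32}
  V5: {p2,p3,p5,p6,p11,p12,p17,p19,p20,p23,p25}
  V6: {p7,p9,p10,p17,p21,p23,p24,p25,p28,p29,p30}
  V12: {p7,p15,p22}
  V13: {p15,p27,p32}
  V14: {p3,p31,p32}
  V15: {p3,p11,p25}
  V16: {p7,p25,p30}
  V23: {p15,p16,p19}
  V24: {p5,p9,p14,p18}
  V25: {p5,p6,p19}
  V26: {p7,p9,p21}
  V34: {p1,p24,p32}
  V35: {p12,p19,p23}
  V36: {p23,p24,p28}
  V45: {p3,p5,p20}
  V46: {p9,p24,p29}
  V56: {p17,p23,p25}
  V123: {p15}
  V126: {p7}
  V134: {p32}
  V145: {p3}
  V156: {p25}
  V235: {p19}
  V245: {p5}
  V246: {p9}
  V346: {p24}
  V356: {p23}
C dims 6,15,10; δ0: rk 5, SNF 1^5; δ1: rk 10, SNF 1^9·2
degree 0: 6−5−0 = 1 → Ȟ^0 ≅ Z
degree 1: 15−10−5 = 0 → Ȟ^1 ≅ 0
degree 2: 10−0−10 = 0 plus torsion [2] → Ȟ^2 ≅ Z/2

Ȟ^0 ≅ Z,  Ȟ^1 ≅ 0,  Ȟ^2 ≅ Z/2


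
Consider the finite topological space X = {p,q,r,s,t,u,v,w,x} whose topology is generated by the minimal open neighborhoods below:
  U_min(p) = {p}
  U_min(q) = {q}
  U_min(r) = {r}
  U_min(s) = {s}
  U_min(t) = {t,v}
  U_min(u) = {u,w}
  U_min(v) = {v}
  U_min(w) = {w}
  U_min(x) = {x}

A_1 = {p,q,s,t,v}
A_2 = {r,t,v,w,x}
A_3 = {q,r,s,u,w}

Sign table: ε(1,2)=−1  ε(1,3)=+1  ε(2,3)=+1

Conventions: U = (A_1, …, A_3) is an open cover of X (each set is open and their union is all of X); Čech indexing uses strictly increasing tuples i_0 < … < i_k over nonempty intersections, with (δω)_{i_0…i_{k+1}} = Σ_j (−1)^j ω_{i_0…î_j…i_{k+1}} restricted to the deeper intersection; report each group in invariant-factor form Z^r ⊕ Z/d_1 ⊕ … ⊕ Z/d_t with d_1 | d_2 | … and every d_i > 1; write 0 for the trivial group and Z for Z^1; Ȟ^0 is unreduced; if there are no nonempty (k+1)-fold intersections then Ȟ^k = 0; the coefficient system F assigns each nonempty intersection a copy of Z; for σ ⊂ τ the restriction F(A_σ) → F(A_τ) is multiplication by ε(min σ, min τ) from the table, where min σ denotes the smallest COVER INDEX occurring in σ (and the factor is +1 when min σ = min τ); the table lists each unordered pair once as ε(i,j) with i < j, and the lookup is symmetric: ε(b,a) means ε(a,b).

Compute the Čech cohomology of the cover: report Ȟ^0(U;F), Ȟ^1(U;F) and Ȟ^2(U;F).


Ȟ^0 = 0, Ȟ^1 = Z/2 and Ȟ^2 = 0

intersection data:
  A12={t,v} A13={q,s} A23={r,w}
C dims 3,3; δ0: rk 3, SNF 1^2·2
Ȟ^0 = (3 − 3) − 0 = 0, so Ȟ^0 ≅ 0
Ȟ^1 = (3 − 0) − 3 = 0 plus torsion [2], so Ȟ^1 ≅ Z/2
Ȟ^2 = (0 − 0) − 0 = 0, so Ȟ^2 ≅ 0


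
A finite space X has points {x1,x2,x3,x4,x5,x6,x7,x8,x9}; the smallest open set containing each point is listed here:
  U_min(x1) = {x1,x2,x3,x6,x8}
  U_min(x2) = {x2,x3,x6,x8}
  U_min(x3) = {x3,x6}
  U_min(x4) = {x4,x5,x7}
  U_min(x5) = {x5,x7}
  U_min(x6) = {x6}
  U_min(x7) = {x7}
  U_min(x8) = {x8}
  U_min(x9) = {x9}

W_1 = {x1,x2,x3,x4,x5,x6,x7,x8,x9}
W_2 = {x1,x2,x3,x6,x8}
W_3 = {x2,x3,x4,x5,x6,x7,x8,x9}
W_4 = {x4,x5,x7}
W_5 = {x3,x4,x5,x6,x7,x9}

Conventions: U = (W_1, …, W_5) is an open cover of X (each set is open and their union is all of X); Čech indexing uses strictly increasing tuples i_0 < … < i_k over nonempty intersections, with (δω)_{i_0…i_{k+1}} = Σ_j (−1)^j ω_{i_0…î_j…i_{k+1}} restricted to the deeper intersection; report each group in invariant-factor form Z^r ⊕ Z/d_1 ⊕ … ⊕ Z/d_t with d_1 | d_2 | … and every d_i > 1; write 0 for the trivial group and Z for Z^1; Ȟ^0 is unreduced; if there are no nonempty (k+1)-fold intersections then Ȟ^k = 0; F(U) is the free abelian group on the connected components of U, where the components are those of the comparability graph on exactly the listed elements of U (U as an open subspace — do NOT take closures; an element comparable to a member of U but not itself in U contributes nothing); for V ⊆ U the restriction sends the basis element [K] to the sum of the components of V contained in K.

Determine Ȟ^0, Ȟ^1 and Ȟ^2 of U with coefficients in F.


Ȟ^0(U;F) ≅ Z^3, Ȟ^1(U;F) ≅ 0 and Ȟ^2(U;F) ≅ 0

nerve simplices:
  W12={x1,x2,x3,x6,x8} W13={x2,x3,x4,x5,x6,x7,x8,x9} W14={x4,x5,x7} W15={x3,x4,x5,x6,x7,x9} W23={x2,x3,x6,x8} W25={x3,x6} W34={x4,x5,x7} W35={x3,x4,x5,x6,x7,x9} W45={x4,x5,x7}
  W123={x2,x3,x6,x8} W125={x3,x6} W134={x4,x5,x7} W135={x3,x4,x5,x6,x7,x9} W145={x4,x5,x7} W235={x3,x6} W345={x4,x5,x7}
  W1235={x3,x6} W1345={x4,x5,x7}
components per intersection:
  W1: {x1,x2,x3,x6,x8} {x4,x5,x7} {x9}
  W2: {x1,x2,x3,x6,x8}
  W3: {x2,x3,x6,x8} {x4,x5,x7} {x9}
  W4: {x4,x5,x7}
  W5: {x3,x6} {x4,x5,x7} {x9}
  W12: {x1,x2,x3,x6,x8}
  W13: {x2,x3,x6,x8} {x4,x5,x7} {x9}
  W14: {x4,x5,x7}
  W15: {x3,x6} {x4,x5,x7} {x9}
  W23: {x2,x3,x6,x8}
  W25: {x3,x6}
  W34: {x4,x5,x7}
  W35: {x3,x6} {x4,x5,x7} {x9}
  W45: {x4,x5,x7}
  W123: {x2,x3,x6,x8}
  W125: {x3,x6}
  W134: {x4,x5,x7}
  W135: {x3,x6} {x4,x5,x7} {x9}
  W145: {x4,x5,x7}
  W235: {x3,x6}
  W345: {x4,x5,x7}
  W1235: {x3,x6}
  W1345: {x4,x5,x7}
C dims 11,15,9,2; δ0: rk 8, SNF 1^8; δ1: rk 7, SNF 1^7; δ2: rk 2, SNF 1^2
degree 0: 11−8−0 = 3 → Ȟ^0 ≅ Z^3
degree 1: 15−7−8 = 0 → Ȟ^1 ≅ 0
degree 2: 9−2−7 = 0 → Ȟ^2 ≅ 0


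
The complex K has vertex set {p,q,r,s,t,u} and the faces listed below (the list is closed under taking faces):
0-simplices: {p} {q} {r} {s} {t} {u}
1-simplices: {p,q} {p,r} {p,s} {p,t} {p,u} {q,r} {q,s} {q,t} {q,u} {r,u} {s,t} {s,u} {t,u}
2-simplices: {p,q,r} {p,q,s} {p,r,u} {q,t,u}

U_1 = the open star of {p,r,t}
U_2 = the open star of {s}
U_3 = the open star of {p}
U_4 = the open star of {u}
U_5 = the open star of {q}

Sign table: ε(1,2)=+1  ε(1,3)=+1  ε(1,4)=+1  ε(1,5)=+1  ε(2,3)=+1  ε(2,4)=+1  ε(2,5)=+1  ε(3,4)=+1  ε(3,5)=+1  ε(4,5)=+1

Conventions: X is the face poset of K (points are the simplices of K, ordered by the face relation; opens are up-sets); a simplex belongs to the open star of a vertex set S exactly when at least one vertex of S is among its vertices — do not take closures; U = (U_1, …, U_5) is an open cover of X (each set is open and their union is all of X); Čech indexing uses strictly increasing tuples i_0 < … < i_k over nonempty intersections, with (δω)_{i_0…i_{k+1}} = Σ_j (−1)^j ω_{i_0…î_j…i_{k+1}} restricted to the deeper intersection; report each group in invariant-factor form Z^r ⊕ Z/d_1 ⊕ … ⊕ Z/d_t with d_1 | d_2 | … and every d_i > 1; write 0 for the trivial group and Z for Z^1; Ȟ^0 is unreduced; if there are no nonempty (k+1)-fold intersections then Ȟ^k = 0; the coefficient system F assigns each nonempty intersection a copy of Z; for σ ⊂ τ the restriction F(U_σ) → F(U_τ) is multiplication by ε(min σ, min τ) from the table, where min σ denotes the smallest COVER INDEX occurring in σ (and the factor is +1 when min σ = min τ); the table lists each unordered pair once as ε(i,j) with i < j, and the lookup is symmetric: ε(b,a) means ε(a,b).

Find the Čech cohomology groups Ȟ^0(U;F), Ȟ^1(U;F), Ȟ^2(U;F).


cover nerve:
  U1={{p},{r},{t},{p,q},{p,r},{p,s},{p,t},{p,u},{q,r},{q,t},{r,u},{s,t},{t,u},{p,q,r},{p,q,s},{p,r,u},{q,t,u}} U2={{s},{p,s},{q,s},{s,t},{s,u},{p,q,s}} U3={{p},{p,q},{p,r},{p,s},{p,t},{p,u},{p,q,r},{p,q,s},{p,r,u}} U4={{u},{p,u},{q,u},{r,u},{s,u},{t,u},{p,r,u},{q,t,u}} U5={{q},{p,q},{q,r},{q,s},{q,t},{q,u},{p,q,r},{p,q,s},{q,t,u}}
  U12={{p,s},{s,t},{p,q,s}} U13={{p},{p,q},{p,r},{p,s},{p,t},{p,u},{p,q,r},{p,q,s},{p,r,u}} U14={{p,u},{r,u},{t,u},{p,r,u},{q,t,u}} U15={{p,q},{q,r},{q,t},{p,q,r},{p,q,s},{q,t,u}} U23={{p,s},{p,q,s}} U24={{s,u}} U25={{q,s},{p,q,s}} U34={{p,u},{p,r,u}} U35={{p,q},{p,q,r},{p,q,s}} U45={{q,u},{q,t,u}}
  U123={{p,s},{p,q,s}} U125={{p,q,s}} U134={{p,u},{p,r,u}} U135={{p,q},{p,q,r},{p,q,s}} U145={{q,t,u}} U235={{p,q,s}}
  U1235={{p,q,s}}
C dims 5,10,6,1; δ0: rk 4, SNF 1^4; δ1: rk 5, SNF 1^5; δ2: rk 1, SNF 1^1
Ȟ^0: (5−4)−0=1 ⇒ Z
Ȟ^1: (10−5)−4=1 ⇒ Z
Ȟ^2: (6−1)−5=0 ⇒ 0

Ȟ^0(U;F) ≅ Z,  Ȟ^1(U;F) ≅ Z,  Ȟ^2(U;F) ≅ 0


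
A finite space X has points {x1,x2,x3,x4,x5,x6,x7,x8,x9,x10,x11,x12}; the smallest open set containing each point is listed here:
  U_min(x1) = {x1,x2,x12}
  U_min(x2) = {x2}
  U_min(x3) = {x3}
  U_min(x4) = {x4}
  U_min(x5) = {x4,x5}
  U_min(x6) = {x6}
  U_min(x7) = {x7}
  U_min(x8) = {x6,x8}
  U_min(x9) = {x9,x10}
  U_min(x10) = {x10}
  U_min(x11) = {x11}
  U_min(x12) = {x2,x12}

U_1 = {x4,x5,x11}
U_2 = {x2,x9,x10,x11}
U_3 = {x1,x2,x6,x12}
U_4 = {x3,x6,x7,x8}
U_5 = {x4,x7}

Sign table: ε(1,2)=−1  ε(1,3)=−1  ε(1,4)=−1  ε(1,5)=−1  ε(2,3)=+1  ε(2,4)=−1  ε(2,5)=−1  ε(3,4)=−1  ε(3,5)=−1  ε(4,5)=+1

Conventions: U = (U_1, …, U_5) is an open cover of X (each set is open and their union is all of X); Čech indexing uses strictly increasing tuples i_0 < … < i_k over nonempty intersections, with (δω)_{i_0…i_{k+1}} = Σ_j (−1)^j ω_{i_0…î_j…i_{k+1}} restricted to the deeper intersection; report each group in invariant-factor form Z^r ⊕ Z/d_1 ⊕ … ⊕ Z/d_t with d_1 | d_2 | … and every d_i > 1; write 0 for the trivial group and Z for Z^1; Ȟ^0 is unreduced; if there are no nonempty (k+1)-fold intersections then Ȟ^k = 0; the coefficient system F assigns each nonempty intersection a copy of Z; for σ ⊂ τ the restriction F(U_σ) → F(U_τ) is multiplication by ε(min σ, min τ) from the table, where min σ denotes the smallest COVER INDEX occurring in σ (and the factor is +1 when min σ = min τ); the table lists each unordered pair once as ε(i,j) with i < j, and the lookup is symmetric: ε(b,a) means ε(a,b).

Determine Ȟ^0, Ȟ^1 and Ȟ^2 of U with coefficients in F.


cover nerve:
  U12={x11} U15={x4} U23={x2} U34={x6} U45={x7}
C dims 5,5; δ0: rk 5, SNF 1^4·2
Ȟ^0: (5−5)−0=0 ⇒ 0
Ȟ^1: (5−0)−5=0 plus torsion [2] ⇒ Z/2
Ȟ^2: (0−0)−0=0 ⇒ 0

Ȟ^0(U;F) ≅ 0, Ȟ^1(U;F) ≅ Z/2, Ȟ^2(U;F) ≅ 0


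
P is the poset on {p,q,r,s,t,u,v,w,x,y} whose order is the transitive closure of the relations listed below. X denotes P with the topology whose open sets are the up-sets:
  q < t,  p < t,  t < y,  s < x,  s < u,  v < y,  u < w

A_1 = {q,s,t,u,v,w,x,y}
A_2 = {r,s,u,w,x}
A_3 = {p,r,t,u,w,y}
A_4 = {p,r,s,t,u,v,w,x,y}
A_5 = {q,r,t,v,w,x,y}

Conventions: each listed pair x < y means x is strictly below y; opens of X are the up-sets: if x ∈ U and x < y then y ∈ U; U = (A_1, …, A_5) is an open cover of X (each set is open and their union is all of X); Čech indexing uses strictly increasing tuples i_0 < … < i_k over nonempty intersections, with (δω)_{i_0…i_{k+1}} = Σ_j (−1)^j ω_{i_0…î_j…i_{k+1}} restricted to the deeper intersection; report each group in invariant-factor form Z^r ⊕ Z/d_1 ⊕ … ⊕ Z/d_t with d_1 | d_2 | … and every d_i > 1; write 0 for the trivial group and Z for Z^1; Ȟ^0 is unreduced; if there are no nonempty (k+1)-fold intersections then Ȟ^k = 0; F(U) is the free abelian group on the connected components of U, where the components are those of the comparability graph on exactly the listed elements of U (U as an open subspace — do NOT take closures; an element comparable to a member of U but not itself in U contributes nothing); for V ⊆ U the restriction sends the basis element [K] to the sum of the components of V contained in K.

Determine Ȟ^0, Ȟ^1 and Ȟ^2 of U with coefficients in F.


nonempty intersections:
  A12={s,u,w,x} A13={t,u,w,y} A14={s,t,u,v,w,x,y} A15={q,t,v,w,x,y} A23={r,u,w} A24={r,s,u,w,x} A25={r,w,x} A34={p,r,t,u,w,y} A35={r,t,w,y} A45={r,t,v,w,x,y}
  A123={u,w} A124={s,u,w,x} A125={w,x} A134={t,u,w,y} A135={t,w,y} A145={t,v,w,x,y} A234={r,u,w} A235={r,w} A245={r,w,x} A345={r,t,w,y}
  A1234={u,w} A1235={w} A1245={w,x} A1345={t,w,y} A2345={r,w}
  A12345={w}
components per intersection:
  A1: {q,t,v,y} {s,u,w,x}
  A2: {r} {s,u,w,x}
  A3: {p,t,y} {r} {u,w}
  A4: {p,t,v,y} {r} {s,u,w,x}
  A5: {q,t,v,y} {r} {w} {x}
  A12: {s,u,w,x}
  A13: {t,y} {u,w}
  A14: {s,u,w,x} {t,v,y}
  A15: {q,t,v,y} {w} {x}
  A23: {r} {u,w}
  A24: {r} {s,u,w,x}
  A25: {r} {w} {x}
  A34: {p,t,y} {r} {u,w}
  A35: {r} {t,y} {w}
  A45: {r} {t,v,y} {w} {x}
  A123: {u,w}
  A124: {s,u,w,x}
  A125: {w} {x}
  A134: {t,y} {u,w}
  A135: {t,y} {w}
  A145: {t,v,y} {w} {x}
  A234: {r} {u,w}
  A235: {r} {w}
  A245: {r} {w} {x}
  A345: {r} {t,y} {w}
  A1234: {u,w}
  A1235: {w}
  A1245: {w} {x}
  A1345: {t,y} {w}
  A2345: {r} {w}
  A12345: {w}
C dims 14,25,21,8; δ0: rk 11, SNF 1^11; δ1: rk 14, SNF 1^14; δ2: rk 7, SNF 1^7
Ȟ^0: (14−11)−0=3 ⇒ Z^3
Ȟ^1: (25−14)−11=0 ⇒ 0
Ȟ^2: (21−7)−14=0 ⇒ 0

Ȟ^0(U;F) ≅ Z^3,  Ȟ^1(U;F) ≅ 0,  Ȟ^2(U;F) ≅ 0


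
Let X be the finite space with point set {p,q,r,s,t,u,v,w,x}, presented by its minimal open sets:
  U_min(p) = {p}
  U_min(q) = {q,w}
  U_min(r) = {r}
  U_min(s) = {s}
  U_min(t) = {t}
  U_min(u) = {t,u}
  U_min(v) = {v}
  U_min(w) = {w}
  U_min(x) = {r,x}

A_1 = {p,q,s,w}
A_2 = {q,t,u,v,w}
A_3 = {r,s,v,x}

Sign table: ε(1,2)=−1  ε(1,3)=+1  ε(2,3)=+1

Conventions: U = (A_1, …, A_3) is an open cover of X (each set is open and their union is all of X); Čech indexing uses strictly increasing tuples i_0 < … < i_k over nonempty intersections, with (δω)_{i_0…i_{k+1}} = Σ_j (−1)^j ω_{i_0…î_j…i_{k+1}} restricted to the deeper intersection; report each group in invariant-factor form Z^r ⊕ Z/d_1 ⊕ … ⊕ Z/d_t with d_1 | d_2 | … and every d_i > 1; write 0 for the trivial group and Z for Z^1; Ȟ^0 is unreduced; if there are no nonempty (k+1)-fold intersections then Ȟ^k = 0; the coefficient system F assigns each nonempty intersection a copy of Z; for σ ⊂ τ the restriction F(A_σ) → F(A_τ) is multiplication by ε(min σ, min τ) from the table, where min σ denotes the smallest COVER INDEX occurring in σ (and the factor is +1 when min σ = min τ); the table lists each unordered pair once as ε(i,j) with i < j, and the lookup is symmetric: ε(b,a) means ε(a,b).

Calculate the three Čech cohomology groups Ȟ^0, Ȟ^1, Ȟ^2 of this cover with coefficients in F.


intersection data:
  A12={q,w} A13={s} A23={v}
C dims 3,3; δ0: rk 3, SNF 1^2·2
Ȟ^0 = (3 − 3) − 0 = 0, so Ȟ^0 ≅ 0
Ȟ^1 = (3 − 0) − 3 = 0 plus torsion [2], so Ȟ^1 ≅ Z/2
Ȟ^2 = (0 − 0) − 0 = 0, so Ȟ^2 ≅ 0

Ȟ^0 = 0, Ȟ^1 = Z/2 and Ȟ^2 = 0


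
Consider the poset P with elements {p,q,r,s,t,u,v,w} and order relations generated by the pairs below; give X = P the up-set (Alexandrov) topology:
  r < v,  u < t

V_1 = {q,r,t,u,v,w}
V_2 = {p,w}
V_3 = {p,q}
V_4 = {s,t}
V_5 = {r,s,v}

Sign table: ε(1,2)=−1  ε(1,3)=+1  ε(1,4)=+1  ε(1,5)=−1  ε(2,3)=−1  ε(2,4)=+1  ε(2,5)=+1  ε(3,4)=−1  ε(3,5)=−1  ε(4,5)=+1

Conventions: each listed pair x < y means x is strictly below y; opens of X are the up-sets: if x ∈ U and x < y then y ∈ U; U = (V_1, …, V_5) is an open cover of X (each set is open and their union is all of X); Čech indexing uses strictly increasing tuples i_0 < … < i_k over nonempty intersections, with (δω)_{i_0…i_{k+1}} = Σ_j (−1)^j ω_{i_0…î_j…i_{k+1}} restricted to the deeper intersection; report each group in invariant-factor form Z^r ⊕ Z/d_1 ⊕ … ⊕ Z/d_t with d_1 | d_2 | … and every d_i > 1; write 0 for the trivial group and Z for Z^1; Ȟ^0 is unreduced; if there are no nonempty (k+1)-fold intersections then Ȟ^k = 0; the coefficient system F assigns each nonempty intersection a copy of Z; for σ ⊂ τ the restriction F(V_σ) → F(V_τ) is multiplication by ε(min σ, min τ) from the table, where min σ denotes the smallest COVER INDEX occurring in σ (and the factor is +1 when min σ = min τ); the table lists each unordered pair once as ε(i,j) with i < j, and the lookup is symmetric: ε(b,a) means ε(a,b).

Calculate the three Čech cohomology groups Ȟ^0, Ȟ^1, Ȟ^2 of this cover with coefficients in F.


nerve of the cover:
  V12={w} V13={q} V14={t} V15={r,v} V23={p} V45={s}
C dims 5,6; δ0: rk 5, SNF 1^4·2
Ȟ^0 = (5 − 5) − 0 = 0, so Ȟ^0 ≅ 0
Ȟ^1 = (6 − 0) − 5 = 1 plus torsion [2], so Ȟ^1 ≅ Z ⊕ Z/2
Ȟ^2 = (0 − 0) − 0 = 0, so Ȟ^2 ≅ 0

Ȟ^0(U;F) ≅ 0,  Ȟ^1(U;F) ≅ Z ⊕ Z/2,  Ȟ^2(U;F) ≅ 0


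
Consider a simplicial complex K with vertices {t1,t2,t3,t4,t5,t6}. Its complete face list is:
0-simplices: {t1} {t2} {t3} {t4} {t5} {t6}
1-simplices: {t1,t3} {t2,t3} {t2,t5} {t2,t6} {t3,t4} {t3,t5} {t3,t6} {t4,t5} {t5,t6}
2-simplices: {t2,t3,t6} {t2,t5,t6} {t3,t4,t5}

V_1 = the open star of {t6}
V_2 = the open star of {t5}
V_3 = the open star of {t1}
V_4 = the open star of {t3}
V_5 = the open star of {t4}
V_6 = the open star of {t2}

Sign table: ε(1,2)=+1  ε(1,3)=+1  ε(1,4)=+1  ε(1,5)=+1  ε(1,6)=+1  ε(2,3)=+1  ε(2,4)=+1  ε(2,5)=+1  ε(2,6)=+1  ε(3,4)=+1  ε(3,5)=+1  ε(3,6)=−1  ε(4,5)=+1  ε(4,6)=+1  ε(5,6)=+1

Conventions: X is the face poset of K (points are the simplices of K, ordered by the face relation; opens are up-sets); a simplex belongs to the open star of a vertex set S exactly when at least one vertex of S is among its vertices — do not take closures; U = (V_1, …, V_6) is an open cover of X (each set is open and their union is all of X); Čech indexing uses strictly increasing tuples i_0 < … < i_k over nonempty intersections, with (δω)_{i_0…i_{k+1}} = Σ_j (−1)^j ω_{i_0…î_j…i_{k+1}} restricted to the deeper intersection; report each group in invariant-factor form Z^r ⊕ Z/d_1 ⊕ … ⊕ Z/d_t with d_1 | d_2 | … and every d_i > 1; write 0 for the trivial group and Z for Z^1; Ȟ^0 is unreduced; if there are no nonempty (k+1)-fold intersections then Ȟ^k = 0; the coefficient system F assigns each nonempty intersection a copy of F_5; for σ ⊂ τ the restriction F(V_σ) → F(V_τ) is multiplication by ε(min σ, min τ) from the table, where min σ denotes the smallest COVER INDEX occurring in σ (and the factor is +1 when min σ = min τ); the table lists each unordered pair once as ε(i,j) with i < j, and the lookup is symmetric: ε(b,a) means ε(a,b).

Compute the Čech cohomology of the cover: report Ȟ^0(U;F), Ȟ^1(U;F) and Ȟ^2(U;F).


Ȟ^0 ≅ Z/5,  Ȟ^1 ≅ Z/5,  Ȟ^2 ≅ 0

nerve simplices:
  V1={{t6},{t2,t6},{t3,t6},{t5,t6},{t2,t3,t6},{t2,t5,t6}} V2={{t5},{t2,t5},{t3,t5},{t4,t5},{t5,t6},{t2,t5,t6},{t3,t4,t5}} V3={{t1},{t1,t3}} V4={{t3},{t1,t3},{t2,t3},{t3,t4},{t3,t5},{t3,t6},{t2,t3,t6},{t3,t4,t5}} V5={{t4},{t3,t4},{t4,t5},{t3,t4,t5}} V6={{t2},{t2,t3},{t2,t5},{t2,t6},{t2,t3,t6},{t2,t5,t6}}
  V12={{t5,t6},{t2,t5,t6}} V14={{t3,t6},{t2,t3,t6}} V16={{t2,t6},{t2,t3,t6},{t2,t5,t6}} V24={{t3,t5},{t3,t4,t5}} V25={{t4,t5},{t3,t4,t5}} V26={{t2,t5},{t2,t5,t6}} V34={{t1,t3}} V45={{t3,t4},{t3,t4,t5}} V46={{t2,t3},{t2,t3,t6}}
  V126={{t2,t5,t6}} V146={{t2,t3,t6}} V245={{t3,t4,t5}}
C dims 6,9,3; δ0: rk_F5 5; δ1: rk_F5 3
degree 0: 6−5−0 = 1 → Ȟ^0 ≅ Z/5
degree 1: 9−3−5 = 1 → Ȟ^1 ≅ Z/5
degree 2: 3−0−3 = 0 → Ȟ^2 ≅ 0


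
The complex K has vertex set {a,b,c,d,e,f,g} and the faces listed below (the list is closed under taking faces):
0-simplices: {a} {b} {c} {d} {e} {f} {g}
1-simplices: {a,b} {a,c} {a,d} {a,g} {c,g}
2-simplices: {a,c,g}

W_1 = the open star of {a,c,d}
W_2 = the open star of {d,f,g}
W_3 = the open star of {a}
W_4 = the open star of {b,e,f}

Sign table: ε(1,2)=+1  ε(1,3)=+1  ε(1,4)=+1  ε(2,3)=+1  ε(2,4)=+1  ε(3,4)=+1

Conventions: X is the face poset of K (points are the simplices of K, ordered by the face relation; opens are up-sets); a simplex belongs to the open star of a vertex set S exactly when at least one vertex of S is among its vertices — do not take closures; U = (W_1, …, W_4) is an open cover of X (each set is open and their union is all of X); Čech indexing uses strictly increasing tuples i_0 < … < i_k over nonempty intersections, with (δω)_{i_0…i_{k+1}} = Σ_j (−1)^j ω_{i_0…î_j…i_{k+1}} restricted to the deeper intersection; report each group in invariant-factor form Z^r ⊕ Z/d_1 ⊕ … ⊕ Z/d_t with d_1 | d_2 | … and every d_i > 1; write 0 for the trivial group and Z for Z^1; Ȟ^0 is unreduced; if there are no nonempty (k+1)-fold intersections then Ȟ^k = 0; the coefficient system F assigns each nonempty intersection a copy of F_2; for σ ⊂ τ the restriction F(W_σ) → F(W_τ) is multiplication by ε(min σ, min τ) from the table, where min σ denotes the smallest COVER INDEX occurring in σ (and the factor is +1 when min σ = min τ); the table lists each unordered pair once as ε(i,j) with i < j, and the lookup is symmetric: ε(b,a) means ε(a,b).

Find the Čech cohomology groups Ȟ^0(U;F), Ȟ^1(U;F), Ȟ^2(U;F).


Ȟ^0 = Z/2,  Ȟ^1 = Z/2,  Ȟ^2 = 0

nonempty overlaps:
  W1={{a},{c},{d},{a,b},{a,c},{a,d},{a,g},{c,g},{a,c,g}} W2={{d},{f},{g},{a,d},{a,g},{c,g},{a,c,g}} W3={{a},{a,b},{a,c},{a,d},{a,g},{a,c,g}} W4={{b},{e},{f},{a,b}}
  W12={{d},{a,d},{a,g},{c,g},{a,c,g}} W13={{a},{a,b},{a,c},{a,d},{a,g},{a,c,g}} W14={{a,b}} W23={{a,d},{a,g},{a,c,g}} W24={{f}} W34={{a,b}}
  W123={{a,d},{a,g},{a,c,g}} W134={{a,b}}
C dims 4,6,2; δ0: rk_F2 3; δ1: rk_F2 2
degree 0: 4−3−0 = 1 → Ȟ^0 ≅ Z/2
degree 1: 6−2−3 = 1 → Ȟ^1 ≅ Z/2
degree 2: 2−0−2 = 0 → Ȟ^2 ≅ 0


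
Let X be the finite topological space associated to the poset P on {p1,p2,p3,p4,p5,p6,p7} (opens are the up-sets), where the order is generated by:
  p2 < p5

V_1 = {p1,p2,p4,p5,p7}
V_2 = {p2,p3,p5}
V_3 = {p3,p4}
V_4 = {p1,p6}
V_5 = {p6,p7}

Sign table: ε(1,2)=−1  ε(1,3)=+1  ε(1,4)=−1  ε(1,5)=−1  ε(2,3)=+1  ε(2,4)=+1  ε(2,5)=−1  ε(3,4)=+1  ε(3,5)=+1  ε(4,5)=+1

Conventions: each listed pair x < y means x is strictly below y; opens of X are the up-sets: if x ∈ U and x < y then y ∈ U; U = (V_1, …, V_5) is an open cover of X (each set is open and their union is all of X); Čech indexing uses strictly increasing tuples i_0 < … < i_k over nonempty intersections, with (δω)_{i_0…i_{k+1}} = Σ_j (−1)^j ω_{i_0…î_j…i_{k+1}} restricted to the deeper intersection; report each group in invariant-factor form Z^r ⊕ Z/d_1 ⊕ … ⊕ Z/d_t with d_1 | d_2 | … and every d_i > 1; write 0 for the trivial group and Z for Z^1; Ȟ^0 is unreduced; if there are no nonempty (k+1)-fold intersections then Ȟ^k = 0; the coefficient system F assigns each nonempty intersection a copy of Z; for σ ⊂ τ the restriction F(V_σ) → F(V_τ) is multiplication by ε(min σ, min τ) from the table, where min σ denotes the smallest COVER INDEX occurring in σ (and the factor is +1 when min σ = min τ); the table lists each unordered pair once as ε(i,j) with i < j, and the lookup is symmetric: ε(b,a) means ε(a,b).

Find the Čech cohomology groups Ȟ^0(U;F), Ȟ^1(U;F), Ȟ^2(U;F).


intersection data:
  V12={p2,p5} V13={p4} V14={p1} V15={p7} V23={p3} V45={p6}
C dims 5,6; δ0: rk 5, SNF 1^4·2
Ȟ^0 = (5 − 5) − 0 = 0, so Ȟ^0 ≅ 0
Ȟ^1 = (6 − 0) − 5 = 1 plus torsion [2], so Ȟ^1 ≅ Z ⊕ Z/2
Ȟ^2 = (0 − 0) − 0 = 0, so Ȟ^2 ≅ 0

Ȟ^0(U;F) ≅ 0; Ȟ^1(U;F) ≅ Z ⊕ Z/2; Ȟ^2(U;F) ≅ 0


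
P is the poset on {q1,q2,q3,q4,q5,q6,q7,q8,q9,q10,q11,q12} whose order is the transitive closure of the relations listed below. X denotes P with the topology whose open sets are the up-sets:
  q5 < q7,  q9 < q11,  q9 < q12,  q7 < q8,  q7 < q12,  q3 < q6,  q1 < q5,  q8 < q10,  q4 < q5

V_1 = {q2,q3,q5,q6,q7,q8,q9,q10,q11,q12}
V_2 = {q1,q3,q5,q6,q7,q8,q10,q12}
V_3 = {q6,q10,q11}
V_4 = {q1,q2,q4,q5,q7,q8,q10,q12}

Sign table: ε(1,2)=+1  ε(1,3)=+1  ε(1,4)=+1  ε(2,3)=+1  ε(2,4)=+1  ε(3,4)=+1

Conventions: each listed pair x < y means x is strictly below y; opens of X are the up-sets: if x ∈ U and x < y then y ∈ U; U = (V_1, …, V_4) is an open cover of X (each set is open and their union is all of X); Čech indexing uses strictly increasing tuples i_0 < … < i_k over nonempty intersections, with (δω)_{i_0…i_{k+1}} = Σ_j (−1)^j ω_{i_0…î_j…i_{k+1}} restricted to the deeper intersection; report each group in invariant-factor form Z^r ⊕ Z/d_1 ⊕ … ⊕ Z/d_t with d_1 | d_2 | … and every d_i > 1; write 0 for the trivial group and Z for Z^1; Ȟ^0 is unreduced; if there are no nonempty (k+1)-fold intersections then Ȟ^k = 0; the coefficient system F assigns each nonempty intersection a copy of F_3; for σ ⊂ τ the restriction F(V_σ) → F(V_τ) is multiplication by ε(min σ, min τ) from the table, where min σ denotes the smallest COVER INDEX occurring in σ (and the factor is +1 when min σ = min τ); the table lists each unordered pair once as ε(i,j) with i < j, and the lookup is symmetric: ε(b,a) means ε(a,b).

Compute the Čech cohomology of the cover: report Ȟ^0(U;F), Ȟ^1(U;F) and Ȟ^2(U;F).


nonempty overlaps:
  V12={q3,q5,q6,q7,q8,q10,q12} V13={q6,q10,q11} V14={q2,q5,q7,q8,q10,q12} V23={q6,q10} V24={q1,q5,q7,q8,q10,q12} V34={q10}
  V123={q6,q10} V124={q5,q7,q8,q10,q12} V134={q10} V234={q10}
  V1234={q10}
C dims 4,6,4,1; δ0: rk_F3 3; δ1: rk_F3 3; δ2: rk_F3 1
degree 0: 4−3−0 = 1 → Ȟ^0 ≅ Z/3
degree 1: 6−3−3 = 0 → Ȟ^1 ≅ 0
degree 2: 4−1−3 = 0 → Ȟ^2 ≅ 0

Ȟ^0 ≅ Z/3,  Ȟ^1 ≅ 0,  Ȟ^2 ≅ 0


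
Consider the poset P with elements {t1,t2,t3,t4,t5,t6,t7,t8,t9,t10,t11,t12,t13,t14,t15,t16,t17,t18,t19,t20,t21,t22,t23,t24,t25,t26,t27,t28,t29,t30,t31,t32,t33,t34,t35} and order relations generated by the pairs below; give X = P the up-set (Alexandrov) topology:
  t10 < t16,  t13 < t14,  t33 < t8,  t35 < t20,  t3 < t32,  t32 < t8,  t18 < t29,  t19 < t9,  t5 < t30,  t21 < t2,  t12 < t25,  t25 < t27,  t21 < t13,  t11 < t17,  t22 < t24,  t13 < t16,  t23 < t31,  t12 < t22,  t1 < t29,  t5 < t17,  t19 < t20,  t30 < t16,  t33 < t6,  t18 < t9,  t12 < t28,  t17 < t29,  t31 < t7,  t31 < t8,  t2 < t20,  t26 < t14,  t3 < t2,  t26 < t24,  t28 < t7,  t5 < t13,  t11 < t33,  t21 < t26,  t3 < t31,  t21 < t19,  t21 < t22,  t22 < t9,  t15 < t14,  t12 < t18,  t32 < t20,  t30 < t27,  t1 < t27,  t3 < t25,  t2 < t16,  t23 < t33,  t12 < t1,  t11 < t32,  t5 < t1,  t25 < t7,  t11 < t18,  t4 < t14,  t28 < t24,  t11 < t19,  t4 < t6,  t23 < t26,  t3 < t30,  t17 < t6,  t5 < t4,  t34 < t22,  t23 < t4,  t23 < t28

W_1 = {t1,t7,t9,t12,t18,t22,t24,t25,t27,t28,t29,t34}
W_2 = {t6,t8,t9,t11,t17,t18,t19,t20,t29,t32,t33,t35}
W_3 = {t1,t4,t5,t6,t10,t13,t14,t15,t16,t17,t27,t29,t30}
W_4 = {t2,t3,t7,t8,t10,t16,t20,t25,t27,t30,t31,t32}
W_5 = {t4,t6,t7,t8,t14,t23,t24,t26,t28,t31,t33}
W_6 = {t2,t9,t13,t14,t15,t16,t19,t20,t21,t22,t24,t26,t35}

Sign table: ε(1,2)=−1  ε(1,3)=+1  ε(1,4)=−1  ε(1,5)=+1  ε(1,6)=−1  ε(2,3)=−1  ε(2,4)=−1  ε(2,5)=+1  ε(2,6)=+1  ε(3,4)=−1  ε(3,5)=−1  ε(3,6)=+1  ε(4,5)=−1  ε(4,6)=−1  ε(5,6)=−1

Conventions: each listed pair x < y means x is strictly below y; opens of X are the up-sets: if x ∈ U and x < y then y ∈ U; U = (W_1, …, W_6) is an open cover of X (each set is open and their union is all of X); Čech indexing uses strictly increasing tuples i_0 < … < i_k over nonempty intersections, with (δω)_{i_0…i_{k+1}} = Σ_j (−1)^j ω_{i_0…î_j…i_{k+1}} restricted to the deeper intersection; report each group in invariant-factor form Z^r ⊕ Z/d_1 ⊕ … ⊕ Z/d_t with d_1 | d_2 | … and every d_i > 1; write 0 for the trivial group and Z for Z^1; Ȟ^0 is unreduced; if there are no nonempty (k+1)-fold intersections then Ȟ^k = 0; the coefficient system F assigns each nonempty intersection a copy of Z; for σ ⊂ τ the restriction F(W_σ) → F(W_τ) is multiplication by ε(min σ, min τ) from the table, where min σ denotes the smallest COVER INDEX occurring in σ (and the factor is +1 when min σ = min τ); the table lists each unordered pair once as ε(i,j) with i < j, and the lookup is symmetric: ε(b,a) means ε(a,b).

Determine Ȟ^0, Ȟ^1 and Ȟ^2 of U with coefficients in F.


Ȟ^0 = 0, Ȟ^1 = Z/2, Ȟ^2 = Z

nerve of the cover:
  W12={t9,t18,t29} W13={t1,t27,t29} W14={t7,t25,t27} W15={t7,t24,t28} W16={t9,t22,t24} W23={t6,t17,t29} W24={t8,t20,t32} W25={t6,t8,t33} W26={t9,t19,t20,t35} W34={t10,t16,t27,t30} W35={t4,t6,t14} W36={t13,t14,t15,t16} W45={t7,t8,t31} W46={t2,t16,t20} W56={t14,t24,t26}
  W123={t29} W126={t9} W134={t27} W145={t7} W156={t24} W235={t6} W245={t8} W246={t20} W346={t16} W356={t14}
C dims 6,15,10; δ0: rk 6, SNF 1^5·2; δ1: rk 9, SNF 1^9
Ȟ^0 = (6 − 6) − 0 = 0, so Ȟ^0 ≅ 0
Ȟ^1 = (15 − 9) − 6 = 0 plus torsion [2], so Ȟ^1 ≅ Z/2
Ȟ^2 = (10 − 0) − 9 = 1, so Ȟ^2 ≅ Z


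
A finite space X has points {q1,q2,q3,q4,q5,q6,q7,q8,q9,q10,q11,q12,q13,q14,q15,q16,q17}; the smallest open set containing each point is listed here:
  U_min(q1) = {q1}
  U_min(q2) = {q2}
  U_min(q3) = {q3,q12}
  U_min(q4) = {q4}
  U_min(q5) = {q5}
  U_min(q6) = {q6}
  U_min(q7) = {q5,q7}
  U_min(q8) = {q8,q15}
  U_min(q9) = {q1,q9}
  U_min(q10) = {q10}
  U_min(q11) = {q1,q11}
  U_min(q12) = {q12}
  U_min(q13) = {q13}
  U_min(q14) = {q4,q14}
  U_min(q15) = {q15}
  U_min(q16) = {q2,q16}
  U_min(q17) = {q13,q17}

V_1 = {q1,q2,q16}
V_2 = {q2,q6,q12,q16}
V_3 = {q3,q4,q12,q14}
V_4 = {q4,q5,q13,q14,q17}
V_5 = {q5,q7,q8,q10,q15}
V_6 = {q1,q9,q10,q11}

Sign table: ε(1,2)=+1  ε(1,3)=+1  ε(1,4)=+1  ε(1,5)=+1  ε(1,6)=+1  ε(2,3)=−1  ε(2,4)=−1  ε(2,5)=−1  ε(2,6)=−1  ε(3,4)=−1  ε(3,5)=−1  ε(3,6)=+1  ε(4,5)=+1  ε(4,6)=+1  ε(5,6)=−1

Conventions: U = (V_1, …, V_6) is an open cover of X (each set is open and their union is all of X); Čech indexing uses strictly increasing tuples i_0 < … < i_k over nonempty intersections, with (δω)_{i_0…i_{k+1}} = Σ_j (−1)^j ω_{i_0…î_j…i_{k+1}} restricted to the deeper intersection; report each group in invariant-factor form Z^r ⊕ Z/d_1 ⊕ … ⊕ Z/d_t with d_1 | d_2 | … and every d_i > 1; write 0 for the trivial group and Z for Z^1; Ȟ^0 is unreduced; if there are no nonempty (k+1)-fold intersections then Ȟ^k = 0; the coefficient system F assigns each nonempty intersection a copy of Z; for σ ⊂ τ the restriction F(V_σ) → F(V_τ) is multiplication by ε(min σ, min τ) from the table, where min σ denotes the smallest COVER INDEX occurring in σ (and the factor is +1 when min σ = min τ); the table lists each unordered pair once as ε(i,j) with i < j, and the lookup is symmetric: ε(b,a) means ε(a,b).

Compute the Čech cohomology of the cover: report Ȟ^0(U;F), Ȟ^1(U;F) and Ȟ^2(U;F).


Ȟ^0(U;F) ≅ 0; Ȟ^1(U;F) ≅ Z/2; Ȟ^2(U;F) ≅ 0

intersection data:
  V12={q2,q16} V16={q1} V23={q12} V34={q4,q14} V45={q5} V56={q10}
C dims 6,6; δ0: rk 6, SNF 1^5·2
Ȟ^0 = (6 − 6) − 0 = 0, so Ȟ^0 ≅ 0
Ȟ^1 = (6 − 0) − 6 = 0 plus torsion [2], so Ȟ^1 ≅ Z/2
Ȟ^2 = (0 − 0) − 0 = 0, so Ȟ^2 ≅ 0


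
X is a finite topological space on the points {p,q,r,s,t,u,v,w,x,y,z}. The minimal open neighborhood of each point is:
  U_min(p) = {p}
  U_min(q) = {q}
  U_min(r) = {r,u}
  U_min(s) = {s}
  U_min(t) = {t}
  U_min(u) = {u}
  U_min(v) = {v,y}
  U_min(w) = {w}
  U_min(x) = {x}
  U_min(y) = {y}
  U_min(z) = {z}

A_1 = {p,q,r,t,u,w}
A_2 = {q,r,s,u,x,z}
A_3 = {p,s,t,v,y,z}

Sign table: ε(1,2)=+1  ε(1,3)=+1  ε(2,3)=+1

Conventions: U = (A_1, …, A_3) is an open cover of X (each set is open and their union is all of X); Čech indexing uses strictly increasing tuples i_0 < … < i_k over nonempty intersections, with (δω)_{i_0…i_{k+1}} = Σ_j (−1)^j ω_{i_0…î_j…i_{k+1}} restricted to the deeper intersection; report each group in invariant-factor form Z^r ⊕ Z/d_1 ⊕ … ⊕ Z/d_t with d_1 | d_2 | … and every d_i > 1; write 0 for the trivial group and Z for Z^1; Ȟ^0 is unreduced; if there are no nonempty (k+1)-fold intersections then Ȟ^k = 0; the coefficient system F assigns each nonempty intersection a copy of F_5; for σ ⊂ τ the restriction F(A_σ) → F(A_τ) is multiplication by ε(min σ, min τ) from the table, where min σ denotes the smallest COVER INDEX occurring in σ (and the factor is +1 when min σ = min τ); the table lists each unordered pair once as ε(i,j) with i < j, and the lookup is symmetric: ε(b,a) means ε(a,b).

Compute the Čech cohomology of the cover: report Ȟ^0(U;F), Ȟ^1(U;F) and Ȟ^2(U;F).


cover nerve:
  A12={q,r,u} A13={p,t} A23={s,z}
C dims 3,3; δ0: rk_F5 2
Ȟ^0: (3−2)−0=1 ⇒ Z/5
Ȟ^1: (3−0)−2=1 ⇒ Z/5
Ȟ^2: (0−0)−0=0 ⇒ 0

Ȟ^0(U;F) ≅ Z/5,  Ȟ^1(U;F) ≅ Z/5,  Ȟ^2(U;F) ≅ 0


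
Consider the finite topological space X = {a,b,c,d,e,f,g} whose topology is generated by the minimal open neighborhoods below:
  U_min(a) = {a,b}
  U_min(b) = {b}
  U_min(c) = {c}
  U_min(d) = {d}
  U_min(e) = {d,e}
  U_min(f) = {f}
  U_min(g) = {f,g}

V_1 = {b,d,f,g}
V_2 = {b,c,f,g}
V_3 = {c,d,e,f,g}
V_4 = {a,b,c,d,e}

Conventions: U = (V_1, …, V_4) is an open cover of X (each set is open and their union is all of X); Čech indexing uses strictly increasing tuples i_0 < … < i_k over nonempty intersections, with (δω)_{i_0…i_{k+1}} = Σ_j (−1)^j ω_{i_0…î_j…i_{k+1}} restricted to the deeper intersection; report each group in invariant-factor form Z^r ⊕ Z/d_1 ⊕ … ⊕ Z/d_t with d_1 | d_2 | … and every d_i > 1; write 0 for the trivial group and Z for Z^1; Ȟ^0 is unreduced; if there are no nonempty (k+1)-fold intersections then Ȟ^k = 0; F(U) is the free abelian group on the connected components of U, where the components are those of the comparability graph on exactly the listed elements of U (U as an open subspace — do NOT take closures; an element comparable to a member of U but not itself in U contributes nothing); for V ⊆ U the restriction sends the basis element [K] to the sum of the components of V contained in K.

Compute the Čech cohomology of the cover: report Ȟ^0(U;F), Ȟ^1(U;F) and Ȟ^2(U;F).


nonempty overlaps:
  V12={b,f,g} V13={d,f,g} V14={b,d} V23={c,f,g} V24={b,c} V34={c,d,e}
  V123={f,g} V124={b} V134={d} V234={c}
components per intersection:
  V1: {b} {d} {f,g}
  V2: {b} {c} {f,g}
  V3: {c} {d,e} {f,g}
  V4: {a,b} {c} {d,e}
  V12: {b} {f,g}
  V13: {d} {f,g}
  V14: {b} {d}
  V23: {c} {f,g}
  V24: {b} {c}
  V34: {c} {d,e}
  V123: {f,g}
  V124: {b}
  V134: {d}
  V234: {c}
C dims 12,12,4; δ0: rk 8, SNF 1^8; δ1: rk 4, SNF 1^4
degree 0: 12−8−0 = 4 → Ȟ^0 ≅ Z^4
degree 1: 12−4−8 = 0 → Ȟ^1 ≅ 0
degree 2: 4−0−4 = 0 → Ȟ^2 ≅ 0

Ȟ^0(U;F) ≅ Z^4, Ȟ^1(U;F) ≅ 0, Ȟ^2(U;F) ≅ 0


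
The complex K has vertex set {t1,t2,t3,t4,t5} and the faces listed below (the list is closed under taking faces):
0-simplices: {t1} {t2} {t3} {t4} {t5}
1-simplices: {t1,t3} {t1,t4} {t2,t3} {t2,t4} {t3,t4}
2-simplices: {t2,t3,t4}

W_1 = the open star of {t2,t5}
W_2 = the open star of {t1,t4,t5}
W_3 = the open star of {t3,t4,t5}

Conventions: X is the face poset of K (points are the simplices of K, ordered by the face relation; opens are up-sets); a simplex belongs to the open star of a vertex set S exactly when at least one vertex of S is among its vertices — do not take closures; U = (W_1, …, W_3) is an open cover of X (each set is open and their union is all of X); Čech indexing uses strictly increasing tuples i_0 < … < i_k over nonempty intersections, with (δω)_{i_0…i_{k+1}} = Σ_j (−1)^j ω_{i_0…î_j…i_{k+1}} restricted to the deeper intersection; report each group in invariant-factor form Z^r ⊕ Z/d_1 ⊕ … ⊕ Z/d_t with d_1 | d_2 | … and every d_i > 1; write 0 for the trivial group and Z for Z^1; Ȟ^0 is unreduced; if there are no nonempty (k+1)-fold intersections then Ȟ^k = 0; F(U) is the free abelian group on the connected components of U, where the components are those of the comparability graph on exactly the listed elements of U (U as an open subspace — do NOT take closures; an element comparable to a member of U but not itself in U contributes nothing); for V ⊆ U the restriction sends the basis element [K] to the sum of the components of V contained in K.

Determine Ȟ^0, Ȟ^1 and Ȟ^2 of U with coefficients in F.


intersection data:
  W1={{t2},{t5},{t2,t3},{t2,t4},{t2,t3,t4}} W2={{t1},{t4},{t5},{t1,t3},{t1,t4},{t2,t4},{t3,t4},{t2,t3,t4}} W3={{t3},{t4},{t5},{t1,t3},{t1,t4},{t2,t3},{t2,t4},{t3,t4},{t2,t3,t4}}
  W12={{t5},{t2,t4},{t2,t3,t4}} W13={{t5},{t2,t3},{t2,t4},{t2,t3,t4}} W23={{t4},{t5},{t1,t3},{t1,t4},{t2,t4},{t3,t4},{t2,t3,t4}}
  W123={{t5},{t2,t4},{t2,t3,t4}}
components per intersection:
  W1: {{t2},{t2,t3},{t2,t4},{t2,t3,t4}} {{t5}}
  W2: {{t1},{t4},{t1,t3},{t1,t4},{t2,t4},{t3,t4},{t2,t3,t4}} {{t5}}
  W3: {{t3},{t4},{t1,t3},{t1,t4},{t2,t3},{t2,t4},{t3,t4},{t2,t3,t4}} {{t5}}
  W12: {{t5}} {{t2,t4},{t2,t3,t4}}
  W13: {{t5}} {{t2,t3},{t2,t4},{t2,t3,t4}}
  W23: {{t4},{t1,t4},{t2,t4},{t3,t4},{t2,t3,t4}} {{t5}} {{t1,t3}}
  W123: {{t5}} {{t2,t4},{t2,t3,t4}}
C dims 6,7,2; δ0: rk 4, SNF 1^4; δ1: rk 2, SNF 1^2
Ȟ^0 = (6 − 4) − 0 = 2, so Ȟ^0 ≅ Z^2
Ȟ^1 = (7 − 2) − 4 = 1, so Ȟ^1 ≅ Z
Ȟ^2 = (2 − 0) − 2 = 0, so Ȟ^2 ≅ 0

Ȟ^0(U;F) ≅ Z^2; Ȟ^1(U;F) ≅ Z; Ȟ^2(U;F) ≅ 0


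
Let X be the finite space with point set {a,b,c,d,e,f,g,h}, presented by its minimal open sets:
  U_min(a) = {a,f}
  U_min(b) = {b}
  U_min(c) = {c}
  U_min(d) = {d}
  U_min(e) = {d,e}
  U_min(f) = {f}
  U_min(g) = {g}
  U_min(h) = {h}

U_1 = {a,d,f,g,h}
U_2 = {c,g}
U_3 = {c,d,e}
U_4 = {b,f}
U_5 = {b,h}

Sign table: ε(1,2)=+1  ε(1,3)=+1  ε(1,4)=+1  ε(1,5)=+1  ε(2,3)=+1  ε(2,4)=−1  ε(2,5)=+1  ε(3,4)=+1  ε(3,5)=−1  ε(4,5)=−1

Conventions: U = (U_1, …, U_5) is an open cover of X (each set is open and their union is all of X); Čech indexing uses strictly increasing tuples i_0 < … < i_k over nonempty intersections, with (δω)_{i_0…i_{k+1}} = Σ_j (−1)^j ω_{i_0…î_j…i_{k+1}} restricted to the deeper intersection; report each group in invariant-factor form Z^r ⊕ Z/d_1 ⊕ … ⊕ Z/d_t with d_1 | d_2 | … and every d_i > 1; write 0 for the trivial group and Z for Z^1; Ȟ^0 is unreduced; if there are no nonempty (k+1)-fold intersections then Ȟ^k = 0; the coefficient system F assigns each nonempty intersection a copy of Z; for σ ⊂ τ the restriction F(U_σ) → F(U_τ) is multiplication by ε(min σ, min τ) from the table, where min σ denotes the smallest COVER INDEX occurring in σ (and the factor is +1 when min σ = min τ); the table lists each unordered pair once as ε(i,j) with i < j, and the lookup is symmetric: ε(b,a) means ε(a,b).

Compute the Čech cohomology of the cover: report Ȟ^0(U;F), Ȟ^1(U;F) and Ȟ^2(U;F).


cover nerve:
  U12={g} U13={d} U14={f} U15={h} U23={c} U45={b}
C dims 5,6; δ0: rk 5, SNF 1^4·2
Ȟ^0: (5−5)−0=0 ⇒ 0
Ȟ^1: (6−0)−5=1 plus torsion [2] ⇒ Z ⊕ Z/2
Ȟ^2: (0−0)−0=0 ⇒ 0

Ȟ^0(U;F) ≅ 0, Ȟ^1(U;F) ≅ Z ⊕ Z/2 and Ȟ^2(U;F) ≅ 0
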